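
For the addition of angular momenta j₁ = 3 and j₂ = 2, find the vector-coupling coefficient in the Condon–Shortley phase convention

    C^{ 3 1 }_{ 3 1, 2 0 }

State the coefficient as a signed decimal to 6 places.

triangle: 2!×4!×2!/9! = 96/362880
(j±m)!: 4!×2!×2!×2!×4!×2! = 9216
prefactor² = (2J+1)×Δ×N² = 256/15
  k=0: +1/(0!×2!×2!×2!×2!×0!) = 1/16
  k=1: −1/(1!×1!×1!×1!×3!×1!) = -1/6
  k=2: +1/(2!×0!×0!×0!×4!×2!) = 1/96
Σ = -3/32  ⇒  CG² = 256/15×(-3/32)² = 3/20
CG = −√(3/20) = -0.387298

−√(3/20) ≈ -0.387298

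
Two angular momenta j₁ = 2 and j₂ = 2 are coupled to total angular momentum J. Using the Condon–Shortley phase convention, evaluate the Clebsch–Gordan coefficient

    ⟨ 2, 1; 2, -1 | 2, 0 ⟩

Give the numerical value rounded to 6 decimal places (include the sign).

triangle: 2!×2!×2!/7! = 8/5040
(j±m)!: 3!×1!×1!×3!×2!×2! = 144
prefactor² = (2J+1)×Δ×N² = 8/7
  k=0: +1/(0!×2!×1!×1!×1!×1!) = 1/2
  k=1: −1/(1!×1!×0!×0!×2!×2!) = -1/4
Σ = 1/4  ⇒  CG² = 8/7×1/4² = 1/14
CG = +√(1/14) = +0.267261

+0.267261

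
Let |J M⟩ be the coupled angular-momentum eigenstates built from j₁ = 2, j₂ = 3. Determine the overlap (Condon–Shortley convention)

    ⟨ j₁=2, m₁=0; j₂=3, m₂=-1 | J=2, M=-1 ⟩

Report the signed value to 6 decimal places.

triangle: 3!*1!*3!/8! = 36/40320
(j±m)!: 2!*2!*2!*4!*1!*3! = 1152
prefactor² = (2J+1)*Δ*N² = 36/7
  k=1: −1/(1!*2!*1!*1!*0!*2!) = -1/4
  k=2: +1/(2!*1!*0!*0!*1!*3!) = 1/12
Σ = -1/6  ⇒  CG² = 36/7*(-1/6)² = 1/7
CG = −√(1/7) = -0.377964

−√(1/7) = -0.377964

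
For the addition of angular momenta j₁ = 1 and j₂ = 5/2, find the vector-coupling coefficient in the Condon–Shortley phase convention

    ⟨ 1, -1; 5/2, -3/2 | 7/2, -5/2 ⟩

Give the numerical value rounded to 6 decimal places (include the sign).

+0.845154

triangle: 0!*2!*5!/8! = 240/40320
(j±m)!: 0!*2!*1!*4!*1!*6! = 34560
prefactor² = (2J+1)*Δ*N² = 11520/7
  k=0: +1/(0!*0!*2!*1!*0!*4!) = 1/48
Σ = 1/48  ⇒  CG² = 11520/7*1/48² = 5/7
CG = +√(5/7) = +0.845154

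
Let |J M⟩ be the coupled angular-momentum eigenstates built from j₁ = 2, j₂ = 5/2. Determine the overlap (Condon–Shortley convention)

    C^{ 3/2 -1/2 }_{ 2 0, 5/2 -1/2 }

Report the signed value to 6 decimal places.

j₁+j₂−J=3  J+j₁−j₂=1  J−j₁+j₂=2  j₁+j₂+J+1=7
(j₁±m₁, j₂±m₂, J±M) = (2,2,2,3,1,2)
P² = 32/35
sum k=1..2:
  [1] −1/2 = -1/2
  [2] +1/4 = 1/4
S = -1/4
C² = P²·S² = 2/35 ; C = -0.239046

-0.239046  (= −√(2/35))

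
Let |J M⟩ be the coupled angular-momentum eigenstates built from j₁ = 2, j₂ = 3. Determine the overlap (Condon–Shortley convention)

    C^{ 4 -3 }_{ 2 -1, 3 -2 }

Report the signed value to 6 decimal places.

j₁+j₂−J=1  J+j₁−j₂=3  J−j₁+j₂=5  j₁+j₂+J+1=10
(j₁±m₁, j₂±m₂, J±M) = (1,3,1,5,1,7)
P² = 6480
sum k=0..1:
  [0] +1/144 = 1/144
  [1] −1/240 = -1/240
S = 1/360
C² = P²·S² = 1/20 ; C = +0.223607

+0.223607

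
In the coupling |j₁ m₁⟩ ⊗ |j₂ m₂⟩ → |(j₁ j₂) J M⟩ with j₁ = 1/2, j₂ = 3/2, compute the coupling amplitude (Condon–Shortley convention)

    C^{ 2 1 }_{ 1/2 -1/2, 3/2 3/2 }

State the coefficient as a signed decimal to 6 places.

triangle: 0!·1!·3!/5! = 6/120
(j±m)!: 0!·1!·3!·0!·3!·1! = 36
prefactor² = (2J+1)·Δ·N² = 9
  k=0: +1/(0!·0!·1!·3!·0!·0!) = 1/6
Σ = 1/6  ⇒  CG² = 9·1/6² = 1/4
CG = +√(1/4) = +0.500000

+√(1/4) ≈ +0.500000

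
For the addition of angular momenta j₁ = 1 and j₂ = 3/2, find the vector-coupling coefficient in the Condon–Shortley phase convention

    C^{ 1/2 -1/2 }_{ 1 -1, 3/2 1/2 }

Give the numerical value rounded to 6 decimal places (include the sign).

+√(1/6) ≈ +0.408248

√[2·2!0!1!/4! · 0!2!2!1!0!1!] = √(2/3)
  +(−1)^2/∏(2,0,0,0,0,1)! = 1/2  (running 1/2)
⟨..|..⟩ = √(2/3)·(1/2) = +0.408248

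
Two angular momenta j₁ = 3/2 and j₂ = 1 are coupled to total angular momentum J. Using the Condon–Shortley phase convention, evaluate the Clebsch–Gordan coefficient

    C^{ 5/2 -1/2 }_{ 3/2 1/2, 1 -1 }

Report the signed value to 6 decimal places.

+0.547723  (= +√(3/10))

triangle: 0!·3!·2!/6! = 12/720
(j±m)!: 2!·1!·0!·2!·2!·3! = 48
prefactor² = (2J+1)·Δ·N² = 24/5
  k=0: +1/(0!·0!·1!·0!·2!·2!) = 1/4
Σ = 1/4  ⇒  CG² = 24/5·1/4² = 3/10
CG = +√(3/10) = +0.547723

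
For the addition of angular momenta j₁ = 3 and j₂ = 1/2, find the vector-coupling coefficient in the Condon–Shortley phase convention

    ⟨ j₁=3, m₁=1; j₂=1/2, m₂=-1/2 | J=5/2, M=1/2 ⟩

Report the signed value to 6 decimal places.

√[6·1!5!0!/7! · 4!2!0!1!3!2!] = √(576/7)
  +(−1)^0/∏(0,1,2,0,3,0)! = 1/12  (running 1/12)
⟨..|..⟩ = √(576/7)·(1/12) = +0.755929

+√(4/7) ≈ +0.755929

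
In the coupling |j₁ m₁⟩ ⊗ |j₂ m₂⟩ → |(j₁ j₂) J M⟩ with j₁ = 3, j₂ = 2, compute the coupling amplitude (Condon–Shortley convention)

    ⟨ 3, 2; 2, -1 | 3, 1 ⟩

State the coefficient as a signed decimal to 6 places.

+0.500000  (= +√(1/4))

triangle: 2!*4!*2!/9! = 96/362880
(j±m)!: 5!*1!*1!*3!*4!*2! = 34560
prefactor² = (2J+1)*Δ*N² = 64
  k=0: +1/(0!*2!*1!*1!*3!*1!) = 1/12
  k=1: −1/(1!*1!*0!*0!*4!*2!) = -1/48
Σ = 1/16  ⇒  CG² = 64*1/16² = 1/4
CG = +√(1/4) = +0.500000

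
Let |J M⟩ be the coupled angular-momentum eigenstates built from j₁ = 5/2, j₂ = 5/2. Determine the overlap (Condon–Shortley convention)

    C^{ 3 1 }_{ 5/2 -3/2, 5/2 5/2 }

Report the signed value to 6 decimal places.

+√(1/3) = +0.577350

√[7·2!3!3!/9! · 1!4!5!0!4!2!] = √(192)
  +(−1)^2/∏(2,0,2,3,1,0)! = 1/24  (running 1/24)
⟨..|..⟩ = √(192)·(1/24) = +0.577350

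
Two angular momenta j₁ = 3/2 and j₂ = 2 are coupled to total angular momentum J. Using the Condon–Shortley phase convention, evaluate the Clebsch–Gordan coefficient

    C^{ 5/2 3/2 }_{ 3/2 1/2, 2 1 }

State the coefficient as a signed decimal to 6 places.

−√(1/35) ≈ -0.169031

j₁+j₂−J=1  J+j₁−j₂=2  J−j₁+j₂=3  j₁+j₂+J+1=7
(j₁±m₁, j₂±m₂, J±M) = (2,1,3,1,4,1)
P² = 144/35
sum k=0..1:
  [0] +1/6 = 1/6
  [1] −1/4 = -1/4
S = -1/12
C² = P²·S² = 1/35 ; C = -0.169031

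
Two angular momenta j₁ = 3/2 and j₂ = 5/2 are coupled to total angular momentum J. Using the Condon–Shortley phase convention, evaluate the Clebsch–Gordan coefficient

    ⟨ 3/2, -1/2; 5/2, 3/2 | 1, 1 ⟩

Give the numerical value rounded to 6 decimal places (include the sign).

j₁+j₂−J=3  J+j₁−j₂=0  J−j₁+j₂=2  j₁+j₂+J+1=6
(j₁±m₁, j₂±m₂, J±M) = (1,2,4,1,2,0)
P² = 24/5
sum k=2..2:
  [2] +1/4 = 1/4
S = 1/4
C² = P²·S² = 3/10 ; C = +0.547723

+√(3/10) ≈ +0.547723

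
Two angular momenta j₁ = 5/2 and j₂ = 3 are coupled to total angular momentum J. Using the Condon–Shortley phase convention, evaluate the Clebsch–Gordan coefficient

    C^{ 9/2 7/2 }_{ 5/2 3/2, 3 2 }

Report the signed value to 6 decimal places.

-0.100504

j₁+j₂−J=1  J+j₁−j₂=4  J−j₁+j₂=5  j₁+j₂+J+1=11
(j₁±m₁, j₂±m₂, J±M) = (4,1,5,1,8,1)
P² = 921600/11
sum k=0..1:
  [0] +1/720 = 1/720
  [1] −1/576 = -1/576
S = -1/2880
C² = P²·S² = 1/99 ; C = -0.100504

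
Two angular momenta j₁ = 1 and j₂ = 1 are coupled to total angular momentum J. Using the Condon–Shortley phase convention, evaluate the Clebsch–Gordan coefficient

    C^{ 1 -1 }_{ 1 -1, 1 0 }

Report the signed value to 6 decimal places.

j₁+j₂−J=1  J+j₁−j₂=1  J−j₁+j₂=1  j₁+j₂+J+1=4
(j₁±m₁, j₂±m₂, J±M) = (0,2,1,1,0,2)
P² = 1/2
sum k=1..1:
  [1] −1/1 = -1
S = -1
C² = P²·S² = 1/2 ; C = -0.707107

-0.707107  (= −√(1/2))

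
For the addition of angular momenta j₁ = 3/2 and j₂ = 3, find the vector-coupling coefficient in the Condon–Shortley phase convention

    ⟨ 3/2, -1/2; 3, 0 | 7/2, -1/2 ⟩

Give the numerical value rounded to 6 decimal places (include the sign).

-0.308607

triangle: 1!*2!*5!/9! = 240/362880
(j±m)!: 1!*2!*3!*3!*3!*4! = 10368
prefactor² = (2J+1)*Δ*N² = 384/7
  k=0: +1/(0!*1!*2!*3!*0!*2!) = 1/24
  k=1: −1/(1!*0!*1!*2!*1!*3!) = -1/12
Σ = -1/24  ⇒  CG² = 384/7*(-1/24)² = 2/21
CG = −√(2/21) = -0.308607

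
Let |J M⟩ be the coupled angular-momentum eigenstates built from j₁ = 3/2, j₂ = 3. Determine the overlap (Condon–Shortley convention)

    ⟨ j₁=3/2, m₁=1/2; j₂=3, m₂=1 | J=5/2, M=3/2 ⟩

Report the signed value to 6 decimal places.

√[6·2!1!4!/8! · 2!1!4!2!4!1!] = √(576/35)
  +(−1)^0/∏(0,2,1,4,0,0)! = 1/48  (running 1/48)
  +(−1)^1/∏(1,1,0,3,1,1)! = -1/6  (running -7/48)
⟨..|..⟩ = √(576/35)·(-7/48) = -0.591608

-0.591608  (= −√(7/20))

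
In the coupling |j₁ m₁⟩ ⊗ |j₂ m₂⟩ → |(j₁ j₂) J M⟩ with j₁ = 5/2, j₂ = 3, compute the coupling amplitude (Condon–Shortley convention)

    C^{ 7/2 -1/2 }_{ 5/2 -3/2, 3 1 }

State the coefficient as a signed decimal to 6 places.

√[8·2!3!4!/10! · 1!4!4!2!3!4!] = √(18432/175)
  +(−1)^1/∏(1,1,3,3,0,1)! = -1/36  (running -1/36)
  +(−1)^2/∏(2,0,2,2,1,2)! = 1/16  (running 5/144)
⟨..|..⟩ = √(18432/175)·(5/144) = +0.356348

+0.356348  (= +√(8/63))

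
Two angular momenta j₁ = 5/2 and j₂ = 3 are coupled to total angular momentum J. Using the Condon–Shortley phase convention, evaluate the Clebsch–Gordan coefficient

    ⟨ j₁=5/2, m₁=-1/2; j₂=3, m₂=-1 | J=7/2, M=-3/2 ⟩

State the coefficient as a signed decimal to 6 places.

√[8·2!3!4!/10! · 2!3!2!4!2!5!] = √(3072/35)
  +(−1)^0/∏(0,2,3,2,0,2)! = 1/48  (running 1/48)
  +(−1)^1/∏(1,1,2,1,1,3)! = -1/12  (running -1/16)
  +(−1)^2/∏(2,0,1,0,2,4)! = 1/96  (running -5/96)
⟨..|..⟩ = √(3072/35)·(-5/96) = -0.487950

−√(5/21) ≈ -0.487950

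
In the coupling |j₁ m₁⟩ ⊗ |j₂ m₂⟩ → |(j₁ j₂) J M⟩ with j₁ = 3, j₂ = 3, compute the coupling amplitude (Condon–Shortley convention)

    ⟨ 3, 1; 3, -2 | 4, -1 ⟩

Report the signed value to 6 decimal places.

+0.455842  (= +√(16/77))

triangle: 2!×4!×4!/11! = 1152/39916800
(j±m)!: 4!×2!×1!×5!×3!×5! = 4147200
prefactor² = (2J+1)×Δ×N² = 82944/77
  k=0: +1/(0!×2!×2!×1!×2!×3!) = 1/48
  k=1: −1/(1!×1!×1!×0!×3!×4!) = -1/144
Σ = 1/72  ⇒  CG² = 82944/77×1/72² = 16/77
CG = +√(16/77) = +0.455842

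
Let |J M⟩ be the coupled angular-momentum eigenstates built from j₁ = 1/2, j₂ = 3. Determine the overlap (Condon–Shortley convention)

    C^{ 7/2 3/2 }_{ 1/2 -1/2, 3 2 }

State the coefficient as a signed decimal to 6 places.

+0.534522

triangle: 0!*1!*6!/8! = 720/40320
(j±m)!: 0!*1!*5!*1!*5!*2! = 28800
prefactor² = (2J+1)*Δ*N² = 28800/7
  k=0: +1/(0!*0!*1!*5!*0!*1!) = 1/120
Σ = 1/120  ⇒  CG² = 28800/7*1/120² = 2/7
CG = +√(2/7) = +0.534522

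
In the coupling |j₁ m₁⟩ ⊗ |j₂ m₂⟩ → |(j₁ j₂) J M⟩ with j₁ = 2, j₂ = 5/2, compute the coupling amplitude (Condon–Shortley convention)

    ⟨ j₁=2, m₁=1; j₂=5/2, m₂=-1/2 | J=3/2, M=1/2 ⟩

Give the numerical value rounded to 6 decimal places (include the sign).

−√(5/21) ≈ -0.487950

j₁+j₂−J=3  J+j₁−j₂=1  J−j₁+j₂=2  j₁+j₂+J+1=7
(j₁±m₁, j₂±m₂, J±M) = (3,1,2,3,2,1)
P² = 48/35
sum k=0..1:
  [0] +1/12 = 1/12
  [1] −1/2 = -1/2
S = -5/12
C² = P²·S² = 5/21 ; C = -0.487950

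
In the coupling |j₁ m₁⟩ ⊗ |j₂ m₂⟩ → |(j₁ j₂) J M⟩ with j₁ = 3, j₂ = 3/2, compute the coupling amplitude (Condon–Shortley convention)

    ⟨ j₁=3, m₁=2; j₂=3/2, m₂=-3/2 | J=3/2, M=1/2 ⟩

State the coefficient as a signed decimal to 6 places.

+0.534522  (= +√(2/7))

triangle: 3!×3!×0!/7! = 36/5040
(j±m)!: 5!×1!×0!×3!×2!×1! = 1440
prefactor² = (2J+1)×Δ×N² = 288/7
  k=0: +1/(0!×3!×1!×0!×2!×0!) = 1/12
Σ = 1/12  ⇒  CG² = 288/7×1/12² = 2/7
CG = +√(2/7) = +0.534522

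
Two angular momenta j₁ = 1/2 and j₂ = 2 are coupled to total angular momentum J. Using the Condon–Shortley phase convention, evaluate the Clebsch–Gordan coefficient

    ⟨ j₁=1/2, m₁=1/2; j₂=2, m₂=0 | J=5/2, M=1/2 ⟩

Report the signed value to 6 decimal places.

+√(3/5) ≈ +0.774597

√[6·0!1!4!/6! · 1!0!2!2!3!2!] = √(48/5)
  +(−1)^0/∏(0,0,0,2,1,2)! = 1/4  (running 1/4)
⟨..|..⟩ = √(48/5)·(1/4) = +0.774597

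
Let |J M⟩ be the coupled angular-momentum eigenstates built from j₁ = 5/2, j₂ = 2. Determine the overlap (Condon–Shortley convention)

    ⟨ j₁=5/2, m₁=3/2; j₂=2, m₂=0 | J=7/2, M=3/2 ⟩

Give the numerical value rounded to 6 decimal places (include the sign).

+√(2/7) ≈ +0.534522

√[8·1!4!3!/9! · 4!1!2!2!5!2!] = √(512/7)
  +(−1)^0/∏(0,1,1,2,3,1)! = 1/12  (running 1/12)
  +(−1)^1/∏(1,0,0,1,4,2)! = -1/48  (running 1/16)
⟨..|..⟩ = √(512/7)·(1/16) = +0.534522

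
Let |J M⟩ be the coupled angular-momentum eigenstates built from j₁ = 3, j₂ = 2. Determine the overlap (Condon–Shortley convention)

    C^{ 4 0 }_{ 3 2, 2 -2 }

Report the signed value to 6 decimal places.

√[9·1!5!3!/10! · 5!1!0!4!4!4!] = √(20736/7)
  +(−1)^0/∏(0,1,1,0,4,3)! = 1/144  (running 1/144)
⟨..|..⟩ = √(20736/7)·(1/144) = +0.377964

+√(1/7) ≈ +0.377964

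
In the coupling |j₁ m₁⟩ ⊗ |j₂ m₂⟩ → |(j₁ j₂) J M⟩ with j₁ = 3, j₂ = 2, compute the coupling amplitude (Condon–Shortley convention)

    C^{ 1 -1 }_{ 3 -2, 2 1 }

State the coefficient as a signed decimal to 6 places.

-0.534522  (= −√(2/7))

√[3·4!2!0!/7! · 1!5!3!1!0!2!] = √(288/7)
  +(−1)^3/∏(3,1,2,0,0,0)! = -1/12  (running -1/12)
⟨..|..⟩ = √(288/7)·(-1/12) = -0.534522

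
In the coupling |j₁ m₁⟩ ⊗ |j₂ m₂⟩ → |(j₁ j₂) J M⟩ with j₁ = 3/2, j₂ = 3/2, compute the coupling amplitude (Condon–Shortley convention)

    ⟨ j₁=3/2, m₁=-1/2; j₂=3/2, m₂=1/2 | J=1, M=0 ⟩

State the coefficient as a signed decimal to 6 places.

√[3·2!1!1!/5! · 1!2!2!1!1!1!] = √(1/5)
  +(−1)^1/∏(1,1,1,1,0,0)! = -1  (running -1)
  +(−1)^2/∏(2,0,0,0,1,1)! = 1/2  (running -1/2)
⟨..|..⟩ = √(1/5)·(-1/2) = -0.223607

-0.223607  (= −√(1/20))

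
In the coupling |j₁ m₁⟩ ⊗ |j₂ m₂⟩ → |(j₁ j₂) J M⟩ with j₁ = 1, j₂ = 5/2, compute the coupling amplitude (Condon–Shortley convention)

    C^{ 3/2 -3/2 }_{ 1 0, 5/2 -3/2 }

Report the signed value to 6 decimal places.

j₁+j₂−J=2  J+j₁−j₂=0  J−j₁+j₂=3  j₁+j₂+J+1=6
(j₁±m₁, j₂±m₂, J±M) = (1,1,1,4,0,3)
P² = 48/5
sum k=1..1:
  [1] −1/6 = -1/6
S = -1/6
C² = P²·S² = 4/15 ; C = -0.516398

-0.516398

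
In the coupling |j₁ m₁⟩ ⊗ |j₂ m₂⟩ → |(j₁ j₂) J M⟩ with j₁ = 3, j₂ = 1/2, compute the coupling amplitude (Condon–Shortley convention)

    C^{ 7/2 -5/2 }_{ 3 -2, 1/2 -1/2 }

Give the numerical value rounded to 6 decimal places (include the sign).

+√(6/7) ≈ +0.925820

triangle: 0!·6!·1!/8! = 720/40320
(j±m)!: 1!·5!·0!·1!·1!·6! = 86400
prefactor² = (2J+1)·Δ·N² = 86400/7
  k=0: +1/(0!·0!·5!·0!·1!·1!) = 1/120
Σ = 1/120  ⇒  CG² = 86400/7·1/120² = 6/7
CG = +√(6/7) = +0.925820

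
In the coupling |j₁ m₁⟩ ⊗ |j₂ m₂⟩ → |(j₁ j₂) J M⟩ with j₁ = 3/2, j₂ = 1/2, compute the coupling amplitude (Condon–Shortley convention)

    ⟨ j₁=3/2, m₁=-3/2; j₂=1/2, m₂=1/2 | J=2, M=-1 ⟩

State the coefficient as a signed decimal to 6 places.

√[5·0!3!1!/5! · 0!3!1!0!1!3!] = √(9)
  +(−1)^0/∏(0,0,3,1,0,0)! = 1/6  (running 1/6)
⟨..|..⟩ = √(9)·(1/6) = +0.500000

+√(1/4) ≈ +0.500000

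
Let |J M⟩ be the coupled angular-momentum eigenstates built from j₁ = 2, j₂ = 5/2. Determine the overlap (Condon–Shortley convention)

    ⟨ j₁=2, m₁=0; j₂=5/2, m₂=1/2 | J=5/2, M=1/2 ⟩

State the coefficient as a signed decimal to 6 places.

triangle: 2!·2!·3!/8! = 24/40320
(j±m)!: 2!·2!·3!·2!·3!·2! = 576
prefactor² = (2J+1)·Δ·N² = 72/35
  k=0: +1/(0!·2!·2!·3!·0!·0!) = 1/24
  k=1: −1/(1!·1!·1!·2!·1!·1!) = -1/2
  k=2: +1/(2!·0!·0!·1!·2!·2!) = 1/8
Σ = -1/3  ⇒  CG² = 72/35·(-1/3)² = 8/35
CG = −√(8/35) = -0.478091

-0.478091  (= −√(8/35))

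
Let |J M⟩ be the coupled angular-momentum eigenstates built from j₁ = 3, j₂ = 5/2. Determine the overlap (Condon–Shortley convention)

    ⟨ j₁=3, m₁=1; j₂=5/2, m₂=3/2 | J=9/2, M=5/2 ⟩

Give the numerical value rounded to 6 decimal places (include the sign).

-0.317821  (= −√(10/99))

√[10·1!5!4!/11! · 4!2!4!1!7!2!] = √(92160/11)
  +(−1)^0/∏(0,1,2,4,3,0)! = 1/288  (running 1/288)
  +(−1)^1/∏(1,0,1,3,4,1)! = -1/144  (running -1/288)
⟨..|..⟩ = √(92160/11)·(-1/288) = -0.317821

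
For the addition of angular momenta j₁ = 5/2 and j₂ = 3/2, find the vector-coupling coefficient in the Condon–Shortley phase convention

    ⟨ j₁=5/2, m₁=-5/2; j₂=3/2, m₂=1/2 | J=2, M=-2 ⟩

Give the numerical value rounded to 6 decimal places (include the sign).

j₁+j₂−J=2  J+j₁−j₂=3  J−j₁+j₂=1  j₁+j₂+J+1=7
(j₁±m₁, j₂±m₂, J±M) = (0,5,2,1,0,4)
P² = 480/7
sum k=2..2:
  [2] +1/12 = 1/12
S = 1/12
C² = P²·S² = 10/21 ; C = +0.690066

+0.690066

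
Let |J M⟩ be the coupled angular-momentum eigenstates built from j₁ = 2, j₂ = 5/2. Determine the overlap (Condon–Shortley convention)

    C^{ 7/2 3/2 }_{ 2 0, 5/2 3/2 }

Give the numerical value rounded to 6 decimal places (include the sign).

−√(2/7) = -0.534522

j₁+j₂−J=1  J+j₁−j₂=3  J−j₁+j₂=4  j₁+j₂+J+1=9
(j₁±m₁, j₂±m₂, J±M) = (2,2,4,1,5,2)
P² = 512/7
sum k=0..1:
  [0] +1/48 = 1/48
  [1] −1/12 = -1/12
S = -1/16
C² = P²·S² = 2/7 ; C = -0.534522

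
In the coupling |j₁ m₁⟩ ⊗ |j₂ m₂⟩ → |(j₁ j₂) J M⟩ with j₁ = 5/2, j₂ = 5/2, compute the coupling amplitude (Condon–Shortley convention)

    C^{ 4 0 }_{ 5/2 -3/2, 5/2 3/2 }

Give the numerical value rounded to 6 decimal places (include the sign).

-0.566947  (= −√(9/28))

triangle: 1!×4!×4!/10! = 576/3628800
(j±m)!: 1!×4!×4!×1!×4!×4! = 331776
prefactor² = (2J+1)×Δ×N² = 82944/175
  k=0: +1/(0!×1!×4!×4!×0!×0!) = 1/576
  k=1: −1/(1!×0!×3!×3!×1!×1!) = -1/36
Σ = -5/192  ⇒  CG² = 82944/175×(-5/192)² = 9/28
CG = −√(9/28) = -0.566947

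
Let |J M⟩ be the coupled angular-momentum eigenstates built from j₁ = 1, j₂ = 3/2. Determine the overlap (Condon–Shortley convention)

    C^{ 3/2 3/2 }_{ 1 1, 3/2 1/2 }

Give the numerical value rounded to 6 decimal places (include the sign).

√[4·1!1!2!/5! · 2!0!2!1!3!0!] = √(8/5)
  +(−1)^0/∏(0,1,0,2,1,0)! = 1/2  (running 1/2)
⟨..|..⟩ = √(8/5)·(1/2) = +0.632456

+0.632456  (= +√(2/5))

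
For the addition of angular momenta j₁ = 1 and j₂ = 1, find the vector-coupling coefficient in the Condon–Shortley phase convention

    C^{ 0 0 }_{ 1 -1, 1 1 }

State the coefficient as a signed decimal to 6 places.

+0.577350  (= +√(1/3))

j₁+j₂−J=2  J+j₁−j₂=0  J−j₁+j₂=0  j₁+j₂+J+1=3
(j₁±m₁, j₂±m₂, J±M) = (0,2,2,0,0,0)
P² = 4/3
sum k=2..2:
  [2] +1/2 = 1/2
S = 1/2
C² = P²·S² = 1/3 ; C = +0.577350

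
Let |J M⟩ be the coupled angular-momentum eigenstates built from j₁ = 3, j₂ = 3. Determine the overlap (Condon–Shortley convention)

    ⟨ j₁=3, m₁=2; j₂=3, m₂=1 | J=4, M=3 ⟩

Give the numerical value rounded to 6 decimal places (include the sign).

-0.301511  (= −√(1/11))

triangle: 2!·4!·4!/11! = 1152/39916800
(j±m)!: 5!·1!·4!·2!·7!·1! = 29030400
prefactor² = (2J+1)·Δ·N² = 82944/11
  k=0: +1/(0!·2!·1!·4!·3!·0!) = 1/288
  k=1: −1/(1!·1!·0!·3!·4!·1!) = -1/144
Σ = -1/288  ⇒  CG² = 82944/11·(-1/288)² = 1/11
CG = −√(1/11) = -0.301511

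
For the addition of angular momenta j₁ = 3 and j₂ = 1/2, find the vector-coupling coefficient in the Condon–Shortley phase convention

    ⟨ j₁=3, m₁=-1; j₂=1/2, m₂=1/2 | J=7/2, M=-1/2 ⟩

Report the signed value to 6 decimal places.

√[8·0!6!1!/8! · 2!4!1!0!3!4!] = √(6912/7)
  +(−1)^0/∏(0,0,4,1,2,0)! = 1/48  (running 1/48)
⟨..|..⟩ = √(6912/7)·(1/48) = +0.654654

+0.654654  (= +√(3/7))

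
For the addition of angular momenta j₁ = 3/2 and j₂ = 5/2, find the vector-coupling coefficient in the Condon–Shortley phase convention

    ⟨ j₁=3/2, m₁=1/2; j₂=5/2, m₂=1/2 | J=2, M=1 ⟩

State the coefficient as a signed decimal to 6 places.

−√(25/84) ≈ -0.545545

triangle: 2!×1!×3!/7! = 12/5040
(j±m)!: 2!×1!×3!×2!×3!×1! = 144
prefactor² = (2J+1)×Δ×N² = 12/7
  k=0: +1/(0!×2!×1!×3!×0!×0!) = 1/12
  k=1: −1/(1!×1!×0!×2!×1!×1!) = -1/2
Σ = -5/12  ⇒  CG² = 12/7×(-5/12)² = 25/84
CG = −√(25/84) = -0.545545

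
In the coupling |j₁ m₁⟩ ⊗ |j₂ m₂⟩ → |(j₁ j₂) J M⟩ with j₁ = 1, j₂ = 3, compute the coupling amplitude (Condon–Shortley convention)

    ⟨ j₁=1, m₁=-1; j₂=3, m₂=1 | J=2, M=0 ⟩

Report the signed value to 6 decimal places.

+√(2/7) = +0.534522

triangle: 2!*0!*4!/7! = 48/5040
(j±m)!: 0!*2!*4!*2!*2!*2! = 384
prefactor² = (2J+1)*Δ*N² = 128/7
  k=2: +1/(2!*0!*0!*2!*0!*2!) = 1/8
Σ = 1/8  ⇒  CG² = 128/7*1/8² = 2/7
CG = +√(2/7) = +0.534522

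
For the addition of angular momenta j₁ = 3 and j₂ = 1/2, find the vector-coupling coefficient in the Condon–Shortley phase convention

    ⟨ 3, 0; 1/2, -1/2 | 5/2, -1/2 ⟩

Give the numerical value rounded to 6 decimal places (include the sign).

+√(3/7) = +0.654654

j₁+j₂−J=1  J+j₁−j₂=5  J−j₁+j₂=0  j₁+j₂+J+1=7
(j₁±m₁, j₂±m₂, J±M) = (3,3,0,1,2,3)
P² = 432/7
sum k=0..0:
  [0] +1/12 = 1/12
S = 1/12
C² = P²·S² = 3/7 ; C = +0.654654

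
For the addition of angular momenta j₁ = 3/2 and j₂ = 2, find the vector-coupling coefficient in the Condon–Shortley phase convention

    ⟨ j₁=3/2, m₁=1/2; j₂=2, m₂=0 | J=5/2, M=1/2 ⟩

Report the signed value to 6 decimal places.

+0.292770  (= +√(3/35))

triangle: 1!×2!×3!/7! = 12/5040
(j±m)!: 2!×1!×2!×2!×3!×2! = 96
prefactor² = (2J+1)×Δ×N² = 48/35
  k=0: +1/(0!×1!×1!×2!×1!×1!) = 1/2
  k=1: −1/(1!×0!×0!×1!×2!×2!) = -1/4
Σ = 1/4  ⇒  CG² = 48/35×1/4² = 3/35
CG = +√(3/35) = +0.292770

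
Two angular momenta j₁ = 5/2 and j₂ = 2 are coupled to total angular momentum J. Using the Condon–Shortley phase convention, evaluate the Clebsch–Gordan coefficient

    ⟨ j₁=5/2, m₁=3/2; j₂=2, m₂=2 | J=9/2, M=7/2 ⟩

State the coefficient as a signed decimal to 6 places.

triangle: 0!·5!·4!/10! = 2880/3628800
(j±m)!: 4!·1!·4!·0!·8!·1! = 23224320
prefactor² = (2J+1)·Δ·N² = 184320
  k=0: +1/(0!·0!·1!·4!·4!·0!) = 1/576
Σ = 1/576  ⇒  CG² = 184320·1/576² = 5/9
CG = +√(5/9) = +0.745356

+√(5/9) ≈ +0.745356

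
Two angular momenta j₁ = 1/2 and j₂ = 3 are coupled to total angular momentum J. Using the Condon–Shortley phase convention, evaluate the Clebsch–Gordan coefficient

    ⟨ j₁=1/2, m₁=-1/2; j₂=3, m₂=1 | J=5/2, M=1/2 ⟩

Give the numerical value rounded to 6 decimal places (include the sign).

−√(4/7) ≈ -0.755929

triangle: 1!×0!×5!/7! = 120/5040
(j±m)!: 0!×1!×4!×2!×3!×2! = 576
prefactor² = (2J+1)×Δ×N² = 576/7
  k=1: −1/(1!×0!×0!×3!×0!×2!) = -1/12
Σ = -1/12  ⇒  CG² = 576/7×(-1/12)² = 4/7
CG = −√(4/7) = -0.755929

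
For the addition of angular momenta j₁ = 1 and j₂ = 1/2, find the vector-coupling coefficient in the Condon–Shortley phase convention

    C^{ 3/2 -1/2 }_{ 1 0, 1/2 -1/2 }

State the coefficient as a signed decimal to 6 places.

+√(2/3) ≈ +0.816497

triangle: 0!*2!*1!/4! = 2/24
(j±m)!: 1!*1!*0!*1!*1!*2! = 2
prefactor² = (2J+1)*Δ*N² = 2/3
  k=0: +1/(0!*0!*1!*0!*1!*1!) = 1
Σ = 1  ⇒  CG² = 2/3*1² = 2/3
CG = +√(2/3) = +0.816497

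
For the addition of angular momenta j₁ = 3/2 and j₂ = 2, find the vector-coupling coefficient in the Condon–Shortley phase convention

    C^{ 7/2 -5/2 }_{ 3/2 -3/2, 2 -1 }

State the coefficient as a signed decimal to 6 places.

triangle: 0!·3!·4!/8! = 144/40320
(j±m)!: 0!·3!·1!·3!·1!·6! = 25920
prefactor² = (2J+1)·Δ·N² = 5184/7
  k=0: +1/(0!·0!·3!·1!·0!·3!) = 1/36
Σ = 1/36  ⇒  CG² = 5184/7·1/36² = 4/7
CG = +√(4/7) = +0.755929

+√(4/7) ≈ +0.755929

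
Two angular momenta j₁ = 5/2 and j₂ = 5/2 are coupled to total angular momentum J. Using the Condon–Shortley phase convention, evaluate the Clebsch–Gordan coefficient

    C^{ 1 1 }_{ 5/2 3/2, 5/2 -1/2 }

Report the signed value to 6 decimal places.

j₁+j₂−J=4  J+j₁−j₂=1  J−j₁+j₂=1  j₁+j₂+J+1=7
(j₁±m₁, j₂±m₂, J±M) = (4,1,2,3,2,0)
P² = 288/35
sum k=1..1:
  [1] −1/6 = -1/6
S = -1/6
C² = P²·S² = 8/35 ; C = -0.478091

-0.478091  (= −√(8/35))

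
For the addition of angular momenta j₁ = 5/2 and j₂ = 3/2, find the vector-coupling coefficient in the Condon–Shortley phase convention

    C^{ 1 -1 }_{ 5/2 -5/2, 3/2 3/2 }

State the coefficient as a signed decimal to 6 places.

-0.707107

j₁+j₂−J=3  J+j₁−j₂=2  J−j₁+j₂=0  j₁+j₂+J+1=6
(j₁±m₁, j₂±m₂, J±M) = (0,5,3,0,0,2)
P² = 72
sum k=3..3:
  [3] −1/12 = -1/12
S = -1/12
C² = P²·S² = 1/2 ; C = -0.707107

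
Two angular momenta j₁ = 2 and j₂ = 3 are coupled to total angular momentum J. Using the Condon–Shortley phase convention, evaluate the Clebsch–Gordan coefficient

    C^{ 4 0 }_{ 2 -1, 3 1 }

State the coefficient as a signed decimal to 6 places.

−√(5/14) = -0.597614

√[9·1!3!5!/10! · 1!3!4!2!4!4!] = √(10368/35)
  +(−1)^0/∏(0,1,3,4,0,1)! = 1/144  (running 1/144)
  +(−1)^1/∏(1,0,2,3,1,2)! = -1/24  (running -5/144)
⟨..|..⟩ = √(10368/35)·(-5/144) = -0.597614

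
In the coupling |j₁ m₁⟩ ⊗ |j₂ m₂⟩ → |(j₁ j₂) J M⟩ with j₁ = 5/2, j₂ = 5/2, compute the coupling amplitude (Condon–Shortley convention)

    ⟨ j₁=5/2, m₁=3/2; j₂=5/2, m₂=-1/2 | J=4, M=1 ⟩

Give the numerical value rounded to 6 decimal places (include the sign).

+√(5/14) = +0.597614

√[9·1!4!4!/10! · 4!1!2!3!5!3!] = √(10368/35)
  +(−1)^0/∏(0,1,1,2,3,2)! = 1/24  (running 1/24)
  +(−1)^1/∏(1,0,0,1,4,3)! = -1/144  (running 5/144)
⟨..|..⟩ = √(10368/35)·(5/144) = +0.597614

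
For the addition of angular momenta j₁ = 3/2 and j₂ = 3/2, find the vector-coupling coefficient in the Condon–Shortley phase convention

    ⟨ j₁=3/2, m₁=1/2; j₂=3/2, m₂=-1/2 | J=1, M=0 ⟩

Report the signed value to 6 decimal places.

−√(1/20) = -0.223607

triangle: 2!×1!×1!/5! = 2/120
(j±m)!: 2!×1!×1!×2!×1!×1! = 4
prefactor² = (2J+1)×Δ×N² = 1/5
  k=0: +1/(0!×2!×1!×1!×0!×0!) = 1/2
  k=1: −1/(1!×1!×0!×0!×1!×1!) = -1
Σ = -1/2  ⇒  CG² = 1/5×(-1/2)² = 1/20
CG = −√(1/20) = -0.223607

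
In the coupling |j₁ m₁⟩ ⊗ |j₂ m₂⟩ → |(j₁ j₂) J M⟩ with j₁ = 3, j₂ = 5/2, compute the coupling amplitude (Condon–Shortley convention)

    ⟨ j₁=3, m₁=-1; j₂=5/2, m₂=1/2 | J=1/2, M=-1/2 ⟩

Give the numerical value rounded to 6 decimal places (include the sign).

-0.436436

√[2·5!1!0!/7! · 2!4!3!2!0!1!] = √(192/7)
  +(−1)^3/∏(3,2,1,0,0,0)! = -1/12  (running -1/12)
⟨..|..⟩ = √(192/7)·(-1/12) = -0.436436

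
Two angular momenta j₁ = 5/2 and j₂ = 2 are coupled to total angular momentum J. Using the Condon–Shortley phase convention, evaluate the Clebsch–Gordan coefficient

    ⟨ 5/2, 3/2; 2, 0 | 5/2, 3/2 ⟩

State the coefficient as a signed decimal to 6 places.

-0.119523  (= −√(1/70))

√[6·2!3!2!/8! · 4!1!2!2!4!1!] = √(288/35)
  +(−1)^0/∏(0,2,1,2,2,0)! = 1/8  (running 1/8)
  +(−1)^1/∏(1,1,0,1,3,1)! = -1/6  (running -1/24)
⟨..|..⟩ = √(288/35)·(-1/24) = -0.119523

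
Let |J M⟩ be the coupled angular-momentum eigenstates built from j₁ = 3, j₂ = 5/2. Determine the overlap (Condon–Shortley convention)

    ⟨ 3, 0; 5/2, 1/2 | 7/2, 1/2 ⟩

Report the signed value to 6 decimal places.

j₁+j₂−J=2  J+j₁−j₂=4  J−j₁+j₂=3  j₁+j₂+J+1=10
(j₁±m₁, j₂±m₂, J±M) = (3,3,3,2,4,3)
P² = 6912/175
sum k=0..2:
  [0] +1/72 = 1/72
  [1] −1/8 = -1/8
  [2] +1/24 = 1/24
S = -5/72
C² = P²·S² = 4/21 ; C = -0.436436

-0.436436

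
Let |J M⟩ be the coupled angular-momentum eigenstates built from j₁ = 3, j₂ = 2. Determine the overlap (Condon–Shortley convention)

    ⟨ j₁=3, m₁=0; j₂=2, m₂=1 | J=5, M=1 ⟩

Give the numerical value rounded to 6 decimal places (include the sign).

√[11·0!6!4!/11! · 3!3!3!1!6!4!] = √(124416/7)
  +(−1)^0/∏(0,0,3,3,3,1)! = 1/216  (running 1/216)
⟨..|..⟩ = √(124416/7)·(1/216) = +0.617213

+√(8/21) ≈ +0.617213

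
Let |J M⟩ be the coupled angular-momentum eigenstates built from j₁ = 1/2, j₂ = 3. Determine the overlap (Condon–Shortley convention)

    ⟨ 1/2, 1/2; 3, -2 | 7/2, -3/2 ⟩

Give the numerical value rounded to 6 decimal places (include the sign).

triangle: 0!·1!·6!/8! = 720/40320
(j±m)!: 1!·0!·1!·5!·2!·5! = 28800
prefactor² = (2J+1)·Δ·N² = 28800/7
  k=0: +1/(0!·0!·0!·1!·1!·5!) = 1/120
Σ = 1/120  ⇒  CG² = 28800/7·1/120² = 2/7
CG = +√(2/7) = +0.534522

+0.534522  (= +√(2/7))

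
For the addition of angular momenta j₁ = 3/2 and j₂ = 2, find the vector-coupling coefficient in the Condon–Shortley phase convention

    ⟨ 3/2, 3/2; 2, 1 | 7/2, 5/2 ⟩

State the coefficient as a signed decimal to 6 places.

j₁+j₂−J=0  J+j₁−j₂=3  J−j₁+j₂=4  j₁+j₂+J+1=8
(j₁±m₁, j₂±m₂, J±M) = (3,0,3,1,6,1)
P² = 5184/7
sum k=0..0:
  [0] +1/36 = 1/36
S = 1/36
C² = P²·S² = 4/7 ; C = +0.755929

+√(4/7) = +0.755929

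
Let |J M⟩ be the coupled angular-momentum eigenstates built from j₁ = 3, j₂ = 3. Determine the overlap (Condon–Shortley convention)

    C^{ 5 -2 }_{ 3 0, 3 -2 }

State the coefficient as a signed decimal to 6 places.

+√(1/3) = +0.577350

√[11·1!5!5!/12! · 3!3!1!5!3!7!] = √(43200)
  +(−1)^0/∏(0,1,3,1,2,4)! = 1/288  (running 1/288)
  +(−1)^1/∏(1,0,2,0,3,5)! = -1/1440  (running 1/360)
⟨..|..⟩ = √(43200)·(1/360) = +0.577350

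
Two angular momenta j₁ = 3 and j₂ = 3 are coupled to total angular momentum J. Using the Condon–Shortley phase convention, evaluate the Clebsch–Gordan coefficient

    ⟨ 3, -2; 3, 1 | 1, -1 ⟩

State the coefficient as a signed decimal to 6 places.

triangle: 5!·1!·1!/8! = 120/40320
(j±m)!: 1!·5!·4!·2!·0!·2! = 11520
prefactor² = (2J+1)·Δ·N² = 720/7
  k=4: +1/(4!·1!·1!·0!·0!·1!) = 1/24
Σ = 1/24  ⇒  CG² = 720/7·1/24² = 5/28
CG = +√(5/28) = +0.422577

+0.422577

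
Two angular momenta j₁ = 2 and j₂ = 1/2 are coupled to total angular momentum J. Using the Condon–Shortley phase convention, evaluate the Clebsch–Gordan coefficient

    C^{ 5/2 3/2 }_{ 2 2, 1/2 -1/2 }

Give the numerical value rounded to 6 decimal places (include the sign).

+√(1/5) = +0.447214

j₁+j₂−J=0  J+j₁−j₂=4  J−j₁+j₂=1  j₁+j₂+J+1=6
(j₁±m₁, j₂±m₂, J±M) = (4,0,0,1,4,1)
P² = 576/5
sum k=0..0:
  [0] +1/24 = 1/24
S = 1/24
C² = P²·S² = 1/5 ; C = +0.447214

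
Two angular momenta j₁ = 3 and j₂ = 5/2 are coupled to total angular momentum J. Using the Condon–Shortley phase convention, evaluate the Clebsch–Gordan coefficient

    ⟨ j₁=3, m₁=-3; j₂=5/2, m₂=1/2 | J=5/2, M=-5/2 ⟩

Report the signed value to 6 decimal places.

−√(5/21) = -0.487950

j₁+j₂−J=3  J+j₁−j₂=3  J−j₁+j₂=2  j₁+j₂+J+1=9
(j₁±m₁, j₂±m₂, J±M) = (0,6,3,2,0,5)
P² = 8640/7
sum k=3..3:
  [3] −1/72 = -1/72
S = -1/72
C² = P²·S² = 5/21 ; C = -0.487950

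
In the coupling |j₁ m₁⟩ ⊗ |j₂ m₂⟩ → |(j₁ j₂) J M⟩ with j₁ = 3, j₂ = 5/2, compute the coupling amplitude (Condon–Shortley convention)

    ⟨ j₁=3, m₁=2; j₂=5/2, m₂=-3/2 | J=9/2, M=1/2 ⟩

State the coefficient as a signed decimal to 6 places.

j₁+j₂−J=1  J+j₁−j₂=5  J−j₁+j₂=4  j₁+j₂+J+1=11
(j₁±m₁, j₂±m₂, J±M) = (5,1,1,4,5,4)
P² = 460800/77
sum k=0..1:
  [0] +1/144 = 1/144
  [1] −1/2880 = -1/2880
S = 19/2880
C² = P²·S² = 361/1386 ; C = +0.510355

+0.510355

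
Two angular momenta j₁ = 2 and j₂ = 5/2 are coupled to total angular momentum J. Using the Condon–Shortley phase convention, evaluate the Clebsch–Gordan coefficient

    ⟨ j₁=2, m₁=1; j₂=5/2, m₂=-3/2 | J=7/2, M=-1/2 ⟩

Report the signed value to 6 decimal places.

+0.619780

j₁+j₂−J=1  J+j₁−j₂=3  J−j₁+j₂=4  j₁+j₂+J+1=9
(j₁±m₁, j₂±m₂, J±M) = (3,1,1,4,3,4)
P² = 2304/35
sum k=0..1:
  [0] +1/12 = 1/12
  [1] −1/144 = -1/144
S = 11/144
C² = P²·S² = 121/315 ; C = +0.619780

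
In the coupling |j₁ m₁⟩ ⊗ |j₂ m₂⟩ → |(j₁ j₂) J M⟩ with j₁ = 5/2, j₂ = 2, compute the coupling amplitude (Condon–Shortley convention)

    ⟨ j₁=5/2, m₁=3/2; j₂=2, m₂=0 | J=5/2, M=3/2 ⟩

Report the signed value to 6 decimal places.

-0.119523  (= −√(1/70))

√[6·2!3!2!/8! · 4!1!2!2!4!1!] = √(288/35)
  +(−1)^0/∏(0,2,1,2,2,0)! = 1/8  (running 1/8)
  +(−1)^1/∏(1,1,0,1,3,1)! = -1/6  (running -1/24)
⟨..|..⟩ = √(288/35)·(-1/24) = -0.119523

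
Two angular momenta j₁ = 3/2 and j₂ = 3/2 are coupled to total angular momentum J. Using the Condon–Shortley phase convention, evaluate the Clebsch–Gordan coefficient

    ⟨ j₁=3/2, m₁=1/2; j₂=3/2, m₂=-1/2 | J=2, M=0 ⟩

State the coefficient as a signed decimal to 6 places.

+0.500000

triangle: 1!×2!×2!/6! = 4/720
(j±m)!: 2!×1!×1!×2!×2!×2! = 16
prefactor² = (2J+1)×Δ×N² = 4/9
  k=0: +1/(0!×1!×1!×1!×1!×1!) = 1
  k=1: −1/(1!×0!×0!×0!×2!×2!) = -1/4
Σ = 3/4  ⇒  CG² = 4/9×3/4² = 1/4
CG = +√(1/4) = +0.500000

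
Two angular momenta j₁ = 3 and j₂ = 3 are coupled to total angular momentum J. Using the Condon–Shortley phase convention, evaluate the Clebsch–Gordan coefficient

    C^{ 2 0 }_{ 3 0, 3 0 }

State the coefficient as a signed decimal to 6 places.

+0.436436  (= +√(4/21))

√[5·4!2!2!/9! · 3!3!3!3!2!2!] = √(48/7)
  +(−1)^1/∏(1,3,2,2,0,0)! = -1/24  (running -1/24)
  +(−1)^2/∏(2,2,1,1,1,1)! = 1/4  (running 5/24)
  +(−1)^3/∏(3,1,0,0,2,2)! = -1/24  (running 1/6)
⟨..|..⟩ = √(48/7)·(1/6) = +0.436436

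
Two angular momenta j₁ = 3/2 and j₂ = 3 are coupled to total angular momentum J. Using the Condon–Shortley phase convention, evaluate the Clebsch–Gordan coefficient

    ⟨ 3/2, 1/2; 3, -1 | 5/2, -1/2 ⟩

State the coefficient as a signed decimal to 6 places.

triangle: 2!*1!*4!/8! = 48/40320
(j±m)!: 2!*1!*2!*4!*2!*3! = 1152
prefactor² = (2J+1)*Δ*N² = 288/35
  k=0: +1/(0!*2!*1!*2!*0!*2!) = 1/8
  k=1: −1/(1!*1!*0!*1!*1!*3!) = -1/6
Σ = -1/24  ⇒  CG² = 288/35*(-1/24)² = 1/70
CG = −√(1/70) = -0.119523

−√(1/70) = -0.119523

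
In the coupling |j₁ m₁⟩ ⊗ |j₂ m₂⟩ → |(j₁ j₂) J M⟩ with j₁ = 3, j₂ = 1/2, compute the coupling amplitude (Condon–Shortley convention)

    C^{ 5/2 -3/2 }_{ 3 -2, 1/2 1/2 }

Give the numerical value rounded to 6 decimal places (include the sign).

j₁+j₂−J=1  J+j₁−j₂=5  J−j₁+j₂=0  j₁+j₂+J+1=7
(j₁±m₁, j₂±m₂, J±M) = (1,5,1,0,1,4)
P² = 2880/7
sum k=1..1:
  [1] −1/24 = -1/24
S = -1/24
C² = P²·S² = 5/7 ; C = -0.845154

-0.845154  (= −√(5/7))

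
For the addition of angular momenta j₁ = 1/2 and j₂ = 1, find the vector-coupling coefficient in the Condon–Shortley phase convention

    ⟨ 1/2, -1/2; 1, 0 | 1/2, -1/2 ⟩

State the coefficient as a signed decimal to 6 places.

√[2·1!0!1!/3! · 0!1!1!1!0!1!] = √(1/3)
  +(−1)^1/∏(1,0,0,0,0,1)! = -1  (running -1)
⟨..|..⟩ = √(1/3)·(-1) = -0.577350

-0.577350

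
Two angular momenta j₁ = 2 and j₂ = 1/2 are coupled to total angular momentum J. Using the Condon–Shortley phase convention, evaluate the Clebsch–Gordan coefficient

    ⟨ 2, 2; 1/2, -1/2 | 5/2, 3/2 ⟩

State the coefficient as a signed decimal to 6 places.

triangle: 0!·4!·1!/6! = 24/720
(j±m)!: 4!·0!·0!·1!·4!·1! = 576
prefactor² = (2J+1)·Δ·N² = 576/5
  k=0: +1/(0!·0!·0!·0!·4!·1!) = 1/24
Σ = 1/24  ⇒  CG² = 576/5·1/24² = 1/5
CG = +√(1/5) = +0.447214

+√(1/5) ≈ +0.447214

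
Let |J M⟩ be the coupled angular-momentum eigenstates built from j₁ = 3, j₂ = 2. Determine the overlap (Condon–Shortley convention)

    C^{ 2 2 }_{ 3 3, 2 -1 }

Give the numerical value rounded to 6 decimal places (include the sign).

+0.597614  (= +√(5/14))

j₁+j₂−J=3  J+j₁−j₂=3  J−j₁+j₂=1  j₁+j₂+J+1=8
(j₁±m₁, j₂±m₂, J±M) = (6,0,1,3,4,0)
P² = 3240/7
sum k=0..0:
  [0] +1/36 = 1/36
S = 1/36
C² = P²·S² = 5/14 ; C = +0.597614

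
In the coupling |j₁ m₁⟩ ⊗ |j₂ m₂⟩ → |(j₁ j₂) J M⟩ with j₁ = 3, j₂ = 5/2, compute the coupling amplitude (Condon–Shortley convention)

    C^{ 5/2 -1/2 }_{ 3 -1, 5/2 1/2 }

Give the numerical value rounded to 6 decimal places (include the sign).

triangle: 3!·3!·2!/9! = 72/362880
(j±m)!: 2!·4!·3!·2!·2!·3! = 6912
prefactor² = (2J+1)·Δ·N² = 288/35
  k=1: −1/(1!·2!·3!·2!·0!·0!) = -1/24
  k=2: +1/(2!·1!·2!·1!·1!·1!) = 1/4
  k=3: −1/(3!·0!·1!·0!·2!·2!) = -1/24
Σ = 1/6  ⇒  CG² = 288/35·1/6² = 8/35
CG = +√(8/35) = +0.478091

+√(8/35) = +0.478091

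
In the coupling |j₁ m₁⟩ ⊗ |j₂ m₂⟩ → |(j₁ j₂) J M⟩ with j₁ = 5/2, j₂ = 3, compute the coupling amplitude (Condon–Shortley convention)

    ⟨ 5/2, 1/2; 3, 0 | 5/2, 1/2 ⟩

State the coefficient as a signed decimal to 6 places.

-0.276026  (= −√(8/105))

triangle: 3!·2!·3!/9! = 72/362880
(j±m)!: 3!·2!·3!·3!·3!·2! = 5184
prefactor² = (2J+1)·Δ·N² = 216/35
  k=0: +1/(0!·3!·2!·3!·0!·0!) = 1/72
  k=1: −1/(1!·2!·1!·2!·1!·1!) = -1/4
  k=2: +1/(2!·1!·0!·1!·2!·2!) = 1/8
Σ = -1/9  ⇒  CG² = 216/35·(-1/9)² = 8/105
CG = −√(8/105) = -0.276026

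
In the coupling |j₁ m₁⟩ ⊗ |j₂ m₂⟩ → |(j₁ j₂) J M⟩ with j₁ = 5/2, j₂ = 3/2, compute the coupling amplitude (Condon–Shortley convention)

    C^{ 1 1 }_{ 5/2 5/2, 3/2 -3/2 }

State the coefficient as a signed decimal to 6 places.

√[3·3!2!0!/6! · 5!0!0!3!2!0!] = √(72)
  +(−1)^0/∏(0,3,0,0,2,0)! = 1/12  (running 1/12)
⟨..|..⟩ = √(72)·(1/12) = +0.707107

+√(1/2) = +0.707107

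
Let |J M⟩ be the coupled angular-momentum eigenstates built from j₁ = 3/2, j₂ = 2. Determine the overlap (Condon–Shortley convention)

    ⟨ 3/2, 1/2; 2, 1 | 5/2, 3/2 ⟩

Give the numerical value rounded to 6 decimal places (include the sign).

triangle: 1!×2!×3!/7! = 12/5040
(j±m)!: 2!×1!×3!×1!×4!×1! = 288
prefactor² = (2J+1)×Δ×N² = 144/35
  k=0: +1/(0!×1!×1!×3!×1!×0!) = 1/6
  k=1: −1/(1!×0!×0!×2!×2!×1!) = -1/4
Σ = -1/12  ⇒  CG² = 144/35×(-1/12)² = 1/35
CG = −√(1/35) = -0.169031

-0.169031  (= −√(1/35))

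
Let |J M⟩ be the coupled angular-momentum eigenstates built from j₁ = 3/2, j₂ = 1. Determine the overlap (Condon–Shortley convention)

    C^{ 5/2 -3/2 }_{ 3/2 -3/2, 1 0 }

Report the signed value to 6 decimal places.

triangle: 0!*3!*2!/6! = 12/720
(j±m)!: 0!*3!*1!*1!*1!*4! = 144
prefactor² = (2J+1)*Δ*N² = 72/5
  k=0: +1/(0!*0!*3!*1!*0!*1!) = 1/6
Σ = 1/6  ⇒  CG² = 72/5*1/6² = 2/5
CG = +√(2/5) = +0.632456

+0.632456  (= +√(2/5))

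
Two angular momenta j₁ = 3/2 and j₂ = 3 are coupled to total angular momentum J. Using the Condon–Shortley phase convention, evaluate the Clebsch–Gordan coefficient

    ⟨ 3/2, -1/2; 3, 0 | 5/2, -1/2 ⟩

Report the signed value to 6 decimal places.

triangle: 2!×1!×4!/8! = 48/40320
(j±m)!: 1!×2!×3!×3!×2!×3! = 864
prefactor² = (2J+1)×Δ×N² = 216/35
  k=1: −1/(1!×1!×1!×2!×0!×2!) = -1/4
  k=2: +1/(2!×0!×0!×1!×1!×3!) = 1/12
Σ = -1/6  ⇒  CG² = 216/35×(-1/6)² = 6/35
CG = −√(6/35) = -0.414039

-0.414039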